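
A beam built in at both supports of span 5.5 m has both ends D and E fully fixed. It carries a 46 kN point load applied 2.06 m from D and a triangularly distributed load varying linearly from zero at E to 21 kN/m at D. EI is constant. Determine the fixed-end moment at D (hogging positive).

M_D = 68.83 kN·m

Release both end moments; the primary structure is a simply-supported span DE with redundants M_D and M_E.
End rotations of the released simple span under the applied load (×1/EI):
  at D: point load 46 at a = 2.06: Pab(L + b)/(6LEI) = 88.31/EI
  at E: point load 46 at a = 2.06: Pab(L + a)/(6LEI) = 74.68/EI
  at D: triangular load, peak 21: w₀L³/(45EI) = 77.64/EI
  at E: triangular load, peak 21: 7w₀L³/(360EI) = 67.94/EI
  θ_D0 = 166/EI,  θ_E0 = 142.6/EI
Flexibility coefficients: a unit moment at one end gives L/(3EI) there and L/(6EI) at the far end, so f₁₁ = f₂₂ = 1.833/EI and f₁₂ = f₂₁ = 0.9167/EI.
Compatibility — zero rotation at each built-in end:
  1.833 M_D + 0.9167 M_E = 166
  0.9167 M_D + 1.833 M_E = 142.6
Solving the pair gives M_D = 68.83 kN·m and M_E = 43.37 kN·m (hogging).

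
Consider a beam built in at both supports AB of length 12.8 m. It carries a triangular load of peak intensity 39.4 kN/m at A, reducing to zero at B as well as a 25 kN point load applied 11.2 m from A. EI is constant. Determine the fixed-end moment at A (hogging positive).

Release both end moments; the primary structure is a simply-supported span AB with redundants M_A and M_B.
End rotations of the released simple span under the applied load (×1/EI):
  at A: triangular load, peak 39.4: w₀L³/(45EI) = 1836/EI
  at B: triangular load, peak 39.4: 7w₀L³/(360EI) = 1607/EI
  at A: point load 25 at a = 11.2: Pab(L + b)/(6LEI) = 84/EI
  at B: point load 25 at a = 11.2: Pab(L + a)/(6LEI) = 140/EI
  θ_A0 = 1920/EI,  θ_B0 = 1747/EI
Flexibility coefficients: a unit moment at one end gives L/(3EI) there and L/(6EI) at the far end, so f₁₁ = f₂₂ = 4.267/EI and f₁₂ = f₂₁ = 2.133/EI.
Compatibility — zero rotation at each built-in end:
  4.267 M_A + 2.133 M_B = 1920
  2.133 M_A + 4.267 M_B = 1747
Solving the pair gives M_A = 327.1 kN·m and M_B = 245.8 kN·m (hogging).

M_A = 327.1 kN·m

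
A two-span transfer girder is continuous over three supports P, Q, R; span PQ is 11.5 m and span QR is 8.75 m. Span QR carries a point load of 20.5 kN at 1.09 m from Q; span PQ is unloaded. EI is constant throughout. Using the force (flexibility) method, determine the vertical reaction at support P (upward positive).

R_P = -0.6892 kN

Take M_Q as the redundant. Released structure: two simple spans PQ and QR with a hinge at Q.
Rotations at Q on the released spans (each span's end-slope, ×1/EI):
  span QR: point load 20.5 at a = 1.09: Pab(L + b)/(6LEI) = 53.5/EI
  relative rotation θ_0 = (0 + 53.5)/EI = 53.5/EI
A unit hogging moment at Q produces rotation L₁/(3EI) + L₂/(3EI) = 6.75/EI.
Slope continuity at Q: θ_0 = M_Q·6.75/EI, so M_Q = 53.5/6.75 = 7.926 kN·m (hogging).
Span PQ, ΣM about P with M_Q applied at Q: R_Q^{PQ}·11.5 = 0 + 7.926, so R_Q^{PQ} = 0.6892 kN and R_P = 0 − 0.6892 = -0.6892 kN.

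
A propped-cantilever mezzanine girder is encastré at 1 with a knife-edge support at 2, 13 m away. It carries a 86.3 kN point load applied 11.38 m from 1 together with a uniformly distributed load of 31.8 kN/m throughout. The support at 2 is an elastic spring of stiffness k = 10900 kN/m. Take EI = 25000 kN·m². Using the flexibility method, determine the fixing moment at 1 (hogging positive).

M_1 = 749.7 kN·m

Choose R_2 as the redundant. The primary structure is the cantilever fixed at 1.
Primary-structure tip deflection at 2 by superposition:
  point load 86.3 at a = 11.38: Pa²(3L − a)/(6EI) = 51448/EI
  UDL 31.8: wL⁴/(8EI) = 113530/EI
  δ_0 = 164978/EI
Flexibility coefficient — unit upward force at 2: δ_{22} = L³/(3EI) = 732.3/EI.
With EI = 25000 kN·m²: δ_0 = 6.5991 m and δ_{22} = 0.029293 m/kN.
Compatibility — the spring shortens by R_2/k under the reaction it provides: δ_0 − R_2·δ_{22} = R_2/k. With 1/k = 0.000092 m/kN, R_2 = δ_0 / (δ_{22} + 1/k) = 6.5991 / (0.029293 + 0.000092) = 224.6 kN.
Moment equilibrium about 1: M_1 = Σ(load moments about 1) − R_2·L = 3669 − 224.6×13 = 749.7 kN·m.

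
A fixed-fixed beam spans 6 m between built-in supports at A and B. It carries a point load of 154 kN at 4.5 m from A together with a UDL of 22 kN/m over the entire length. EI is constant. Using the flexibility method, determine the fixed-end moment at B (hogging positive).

M_B = 195.9 kN·m

Take the two fixed-end moments M_A, M_B as redundants; the released structure is the simple span AB.
Simple-span end rotations at A and B under the given loads:
  at A: point load 154 at a = 4.5: Pab(L + b)/(6LEI) = 216.6/EI
  at B: point load 154 at a = 4.5: Pab(L + a)/(6LEI) = 303.2/EI
  at A: UDL 22: wL³/(24EI) = 198/EI
  at B: UDL 22: wL³/(24EI) = 198/EI
  θ_A0 = 414.6/EI,  θ_B0 = 501.2/EI
Flexibility coefficients: a unit moment at one end gives L/(3EI) there and L/(6EI) at the far end, so f₁₁ = f₂₂ = 2/EI and f₁₂ = f₂₁ = 1/EI.
Compatibility — zero rotation at each built-in end:
  2 M_A + 1 M_B = 414.6
  1 M_A + 2 M_B = 501.2
Solving the pair gives M_A = 109.3 kN·m and M_B = 195.9 kN·m (hogging).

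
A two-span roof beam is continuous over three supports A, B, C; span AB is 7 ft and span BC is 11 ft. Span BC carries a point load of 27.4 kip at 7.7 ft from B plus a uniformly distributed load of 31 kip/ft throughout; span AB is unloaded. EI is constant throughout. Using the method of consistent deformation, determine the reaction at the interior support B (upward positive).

R_B = 251.6 kip

Insert a hinge at B; M_B is the redundant, and each span becomes simply supported.
Rotations at B on the released spans (each span's end-slope, ×1/EI):
  span BC: point load 27.4 at a = 7.7: Pab(L + b)/(6LEI) = 150.9/EI
  span BC: UDL 31: wL³/(24EI) = 1719/EI
  relative rotation θ_0 = (0 + 1870)/EI = 1870/EI
A unit hogging moment at B produces rotation L₁/(3EI) + L₂/(3EI) = 6/EI.
Compatibility: M_B·(L₁+L₂)/(3EI) = θ_0, giving M_B = 311.7 kip·ft (hogging).
Span AB, ΣM about A with M_B applied at B: R_B^{AB}·7 = 0 + 311.7, so R_B^{AB} = 44.53 kip and R_A = 0 − 44.53 = -44.53 kip.
Span BC, ΣM about C: R_B^{BC}·11 = 1966 + 311.7, so R_B^{BC} = 207.1 kip and R_C = 368.4 − 207.1 = 161.3 kip.
R_B = 44.53 + 207.1 = 251.6 kip.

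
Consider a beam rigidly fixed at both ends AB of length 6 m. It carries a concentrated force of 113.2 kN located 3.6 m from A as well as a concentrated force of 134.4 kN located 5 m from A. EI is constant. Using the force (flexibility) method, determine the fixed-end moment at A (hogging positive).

Take the two fixed-end moments M_A, M_B as redundants; the released structure is the simple span AB.
On the primary (simply-supported) span, the end slopes from the loading are:
  at A: point load 113.2 at a = 3.6: Pab(L + b)/(6LEI) = 228.2/EI
  at B: point load 113.2 at a = 3.6: Pab(L + a)/(6LEI) = 260.8/EI
  at A: point load 134.4 at a = 5: Pab(L + b)/(6LEI) = 130.7/EI
  at B: point load 134.4 at a = 5: Pab(L + a)/(6LEI) = 205.3/EI
  θ_A0 = 358.9/EI,  θ_B0 = 466.1/EI
Flexibility coefficients: a unit moment at one end gives L/(3EI) there and L/(6EI) at the far end, so f₁₁ = f₂₂ = 2/EI and f₁₂ = f₂₁ = 1/EI.
Compatibility — zero rotation at each built-in end:
  2 M_A + 1 M_B = 358.9
  1 M_A + 2 M_B = 466.1
Solving the pair gives M_A = 83.87 kN·m and M_B = 191.1 kN·m (hogging).

M_A = 83.87 kN·m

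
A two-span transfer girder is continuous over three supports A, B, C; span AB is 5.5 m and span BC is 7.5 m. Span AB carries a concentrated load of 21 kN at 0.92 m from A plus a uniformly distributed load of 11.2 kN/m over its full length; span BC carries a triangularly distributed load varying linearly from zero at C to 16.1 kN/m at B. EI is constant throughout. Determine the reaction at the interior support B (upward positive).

Release continuity at B by inserting a hinge; the redundant is the internal moment M_B. The primary structure is two simply-supported spans AB and BC.
Rotations at B on the released spans (each span's end-slope, ×1/EI):
  span AB: point load 21 at a = 0.92: Pab(L + a)/(6LEI) = 17.21/EI
  span AB: UDL 11.2: wL³/(24EI) = 77.64/EI
  span BC: triangular load, peak 16.1: w₀L³/(45EI) = 150.9/EI
  relative rotation θ_0 = (94.86 + 150.9)/EI = 245.8/EI
A unit hogging moment at B produces rotation L₁/(3EI) + L₂/(3EI) = 4.333/EI.
Compatibility: M_B·(L₁+L₂)/(3EI) = θ_0, giving M_B = 56.72 kN·m (hogging).
Span AB, ΣM about A with M_B applied at B: R_B^{AB}·5.5 = 188.7 + 56.72, so R_B^{AB} = 44.63 kN and R_A = 82.6 − 44.63 = 37.97 kN.
Span BC, ΣM about C: R_B^{BC}·7.5 = 301.9 + 56.72, so R_B^{BC} = 47.81 kN and R_C = 60.38 − 47.81 = 12.56 kN.
R_B = 44.63 + 47.81 = 92.44 kN.

R_B = 92.44 kN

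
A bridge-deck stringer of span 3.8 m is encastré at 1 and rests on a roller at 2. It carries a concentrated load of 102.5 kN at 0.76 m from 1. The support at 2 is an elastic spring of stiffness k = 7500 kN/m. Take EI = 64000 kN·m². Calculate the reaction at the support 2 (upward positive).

R_2 = 3.914 kN

Remove the prop at 2; the released (primary) structure is a cantilever built in at 1.
Free-end deflection of the primary structure under the applied loading (downward +):
  point load 102.5 at a = 0.76: Pa²(3L − a)/(6EI) = 105/EI
Flexibility coefficient — unit upward force at 2: δ_{22} = L³/(3EI) = 18.29/EI.
With EI = 64000 kN·m²: δ_0 = 0.00164 m and δ_{22} = 0.000286 m/kN.
Compatibility — the spring shortens by R_2/k under the reaction it provides: δ_0 − R_2·δ_{22} = R_2/k. With 1/k = 0.000133 m/kN, R_2 = δ_0 / (δ_{22} + 1/k) = 0.00164 / (0.000286 + 0.000133) = 3.914 kN.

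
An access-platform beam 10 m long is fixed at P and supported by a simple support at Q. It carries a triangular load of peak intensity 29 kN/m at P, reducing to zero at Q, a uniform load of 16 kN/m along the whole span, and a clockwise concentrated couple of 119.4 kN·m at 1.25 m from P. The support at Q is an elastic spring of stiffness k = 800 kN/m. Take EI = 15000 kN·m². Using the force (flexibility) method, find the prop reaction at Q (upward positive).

R_Q = 88.23 kN

Remove the prop at Q; the released (primary) structure is a cantilever built in at P.
Deflection at Q on the released cantilever, summing each load's contribution:
  triangular load, peak 29 at the fixed end: w₀L⁴/(30EI) = 9667/EI
  UDL 16: wL⁴/(8EI) = 20000/EI
  clockwise couple 119.4 at a = 1.25: M₀a(2L − a)/(2EI) = 1399/EI
  δ_0 = 31066/EI
Tip deflection under a unit load at Q: L³/(3EI) = 333.3/EI.
With EI = 15000 kN·m²: δ_0 = 2.0711 m and δ_{QQ} = 0.022222 m/kN.
Compatibility — the spring shortens by R_Q/k under the reaction it provides: δ_0 − R_Q·δ_{QQ} = R_Q/k. With 1/k = 0.00125 m/kN, R_Q = δ_0 / (δ_{QQ} + 1/k) = 2.0711 / (0.022222 + 0.00125) = 88.23 kN.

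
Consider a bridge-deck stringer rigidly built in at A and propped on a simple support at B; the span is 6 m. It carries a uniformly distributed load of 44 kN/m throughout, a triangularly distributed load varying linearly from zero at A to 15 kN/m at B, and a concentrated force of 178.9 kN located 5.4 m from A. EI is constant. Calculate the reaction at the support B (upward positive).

Take the reaction at B as the redundant and release it; the primary structure is a cantilever fixed at A.
Primary-structure tip deflection at B by superposition:
  UDL 44: wL⁴/(8EI) = 7128/EI
  triangular load, peak 15 at the free end: 11w₀L⁴/(120EI) = 1782/EI
  point load 178.9 at a = 5.4: Pa²(3L − a)/(6EI) = 10955/EI
  δ_0 = 19865/EI
Flexibility coefficient — unit upward force at B: δ_{BB} = L³/(3EI) = 72/EI.
Compatibility at B: δ_0 − R_B·δ_{BB} = 0, so R_B = 19865/72 = 275.9 kN.

R_B = 275.9 kN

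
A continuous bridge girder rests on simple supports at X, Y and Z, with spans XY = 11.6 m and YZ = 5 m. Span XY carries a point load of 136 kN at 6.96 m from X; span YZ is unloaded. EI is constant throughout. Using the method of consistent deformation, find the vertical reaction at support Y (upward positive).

Insert a hinge at Y; M_Y is the redundant, and each span becomes simply supported.
End slopes at the hinge Y, treating each span as simply supported:
  span XY: point load 136 at a = 6.96: Pab(L + a)/(6LEI) = 1171/EI
  relative rotation θ_0 = (1171 + 0)/EI = 1171/EI
A unit hogging moment at Y produces rotation L₁/(3EI) + L₂/(3EI) = 5.533/EI.
Slope continuity at Y: θ_0 = M_Y·5.533/EI, so M_Y = 1171/5.533 = 211.7 kN·m (hogging).
Span XY, ΣM about X with M_Y applied at Y: R_Y^{XY}·11.6 = 946.6 + 211.7, so R_Y^{XY} = 99.85 kN and R_X = 136 − 99.85 = 36.15 kN.
Span YZ, ΣM about Z: R_Y^{YZ}·5 = 0 + 211.7, so R_Y^{YZ} = 42.33 kN and R_Z = 0 − 42.33 = -42.33 kN.
R_Y = 99.85 + 42.33 = 142.2 kN.

R_Y = 142.2 kN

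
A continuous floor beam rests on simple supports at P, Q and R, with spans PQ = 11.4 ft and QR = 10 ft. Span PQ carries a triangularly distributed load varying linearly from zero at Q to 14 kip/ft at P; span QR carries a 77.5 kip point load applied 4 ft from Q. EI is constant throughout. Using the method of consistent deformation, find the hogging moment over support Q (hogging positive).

Insert a hinge at Q; M_Q is the redundant, and each span becomes simply supported.
Discontinuity in slope at Q on the released structure — sum the simple-span end rotations:
  span PQ: triangular load, peak 14: 7w₀L³/(360EI) = 403.3/EI
  span QR: point load 77.5 at a = 4: Pab(L + b)/(6LEI) = 496/EI
  relative rotation θ_0 = (403.3 + 496)/EI = 899.3/EI
A unit hogging moment at Q produces rotation L₁/(3EI) + L₂/(3EI) = 7.133/EI.
Slope continuity at Q: θ_0 = M_Q·7.133/EI, so M_Q = 899.3/7.133 = 126.1 kip·ft (hogging).

M_Q = 126.1 kip·ft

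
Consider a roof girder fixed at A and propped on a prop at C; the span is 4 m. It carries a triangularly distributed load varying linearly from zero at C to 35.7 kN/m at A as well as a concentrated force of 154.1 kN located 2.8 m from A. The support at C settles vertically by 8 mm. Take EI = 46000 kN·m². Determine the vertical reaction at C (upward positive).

R_C = 83.87 kN

Release the roller at C. Primary structure: cantilever fixed at A.
Downward deflection at the released point C due to the loads:
  triangular load, peak 35.7 at the fixed end: w₀L⁴/(30EI) = 304.6/EI
  point load 154.1 at a = 2.8: Pa²(3L − a)/(6EI) = 1852/EI
  δ_0 = 2157/EI
Tip deflection under a unit load at C: L³/(3EI) = 21.33/EI.
With EI = 46000 kN·m²: δ_0 = 0.046894 m and δ_{CC} = 0.000464 m/kN.
Compatibility — the beam at C must follow the support down by 0.008 m: δ_0 − R_C·δ_{CC} = 0.008, so R_C = (0.046894 − 0.008)/0.000464 = 83.87 kN.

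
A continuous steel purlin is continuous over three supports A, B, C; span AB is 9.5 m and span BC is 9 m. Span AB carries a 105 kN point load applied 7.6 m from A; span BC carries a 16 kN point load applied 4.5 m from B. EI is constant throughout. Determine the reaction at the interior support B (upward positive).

Insert a hinge at B; M_B is the redundant, and each span becomes simply supported.
Rotations at B on the released spans (each span's end-slope, ×1/EI):
  span AB: point load 105 at a = 7.6: Pab(L + a)/(6LEI) = 454.9/EI
  span BC: point load 16 at a = 4.5: Pab(L + b)/(6LEI) = 81/EI
  relative rotation θ_0 = (454.9 + 81)/EI = 535.9/EI
A unit hogging moment at B produces rotation L₁/(3EI) + L₂/(3EI) = 6.167/EI.
Slope continuity at B: θ_0 = M_B·6.167/EI, so M_B = 535.9/6.167 = 86.9 kN·m (hogging).
Span AB, ΣM about A with M_B applied at B: R_B^{AB}·9.5 = 798 + 86.9, so R_B^{AB} = 93.15 kN and R_A = 105 − 93.15 = 11.85 kN.
Span BC, ΣM about C: R_B^{BC}·9 = 72 + 86.9, so R_B^{BC} = 17.66 kN and R_C = 16 − 17.66 = -1.655 kN.
R_B = 93.15 + 17.66 = 110.8 kN.

R_B = 110.8 kN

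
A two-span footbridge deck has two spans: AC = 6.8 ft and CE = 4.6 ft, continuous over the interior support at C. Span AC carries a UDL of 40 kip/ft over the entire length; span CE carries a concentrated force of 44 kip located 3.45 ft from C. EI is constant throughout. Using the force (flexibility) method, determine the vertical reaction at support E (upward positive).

R_E = 0.9392 kip

Insert a hinge at C; M_C is the redundant, and each span becomes simply supported.
Rotations at C on the released spans (each span's end-slope, ×1/EI):
  span AC: UDL 40: wL³/(24EI) = 524.1/EI
  span CE: point load 44 at a = 3.45: Pab(L + b)/(6LEI) = 36.37/EI
  relative rotation θ_0 = (524.1 + 36.37)/EI = 560.4/EI
A unit hogging moment at C produces rotation L₁/(3EI) + L₂/(3EI) = 3.8/EI.
Slope continuity at C: θ_0 = M_C·3.8/EI, so M_C = 560.4/3.8 = 147.5 kip·ft (hogging).
Span CE, ΣM about E: R_C^{CE}·4.6 = 50.6 + 147.5, so R_C^{CE} = 43.06 kip and R_E = 44 − 43.06 = 0.9392 kip.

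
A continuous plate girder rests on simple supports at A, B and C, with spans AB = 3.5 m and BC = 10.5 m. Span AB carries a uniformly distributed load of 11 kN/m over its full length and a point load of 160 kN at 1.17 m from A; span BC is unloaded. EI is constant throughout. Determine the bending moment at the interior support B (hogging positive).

M_B = 25 kN·m

Insert a hinge at B; M_B is the redundant, and each span becomes simply supported.
End slopes at the hinge B, treating each span as simply supported:
  span AB: UDL 11: wL³/(24EI) = 19.65/EI
  span AB: point load 160 at a = 1.17: Pab(L + a)/(6LEI) = 97/EI
  relative rotation θ_0 = (116.6 + 0)/EI = 116.6/EI
A unit hogging moment at B produces rotation L₁/(3EI) + L₂/(3EI) = 4.667/EI.
Compatibility: M_B·(L₁+L₂)/(3EI) = θ_0, giving M_B = 25 kN·m (hogging).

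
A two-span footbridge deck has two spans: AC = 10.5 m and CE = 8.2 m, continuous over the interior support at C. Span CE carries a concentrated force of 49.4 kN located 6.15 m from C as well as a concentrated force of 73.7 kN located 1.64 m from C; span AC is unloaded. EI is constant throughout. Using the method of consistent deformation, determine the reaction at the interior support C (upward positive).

Insert a hinge at C; M_C is the redundant, and each span becomes simply supported.
Discontinuity in slope at C on the released structure — sum the simple-span end rotations:
  span CE: point load 49.4 at a = 6.15: Pab(L + b)/(6LEI) = 129.8/EI
  span CE: point load 73.7 at a = 1.64: Pab(L + b)/(6LEI) = 237.9/EI
  relative rotation θ_0 = (0 + 367.6)/EI = 367.6/EI
A unit hogging moment at C produces rotation L₁/(3EI) + L₂/(3EI) = 6.233/EI.
Slope continuity at C: θ_0 = M_C·6.233/EI, so M_C = 367.6/6.233 = 58.98 kN·m (hogging).
Span AC, ΣM about A with M_C applied at C: R_C^{AC}·10.5 = 0 + 58.98, so R_C^{AC} = 5.617 kN and R_A = 0 − 5.617 = -5.617 kN.
Span CE, ΣM about E: R_C^{CE}·8.2 = 584.7 + 58.98, so R_C^{CE} = 78.5 kN and R_E = 123.1 − 78.5 = 44.6 kN.
R_C = 5.617 + 78.5 = 84.12 kN.

R_C = 84.12 kN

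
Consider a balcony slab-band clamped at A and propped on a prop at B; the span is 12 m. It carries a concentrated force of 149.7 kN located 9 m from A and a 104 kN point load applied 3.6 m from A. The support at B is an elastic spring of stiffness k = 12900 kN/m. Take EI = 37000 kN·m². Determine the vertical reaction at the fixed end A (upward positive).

Choose R_B as the redundant. The primary structure is the cantilever fixed at A.
Primary-structure tip deflection at B by superposition:
  point load 149.7 at a = 9: Pa²(3L − a)/(6EI) = 54566/EI
  point load 104 at a = 3.6: Pa²(3L − a)/(6EI) = 7278/EI
  δ_0 = 61844/EI
Flexibility coefficient — unit upward force at B: δ_{BB} = L³/(3EI) = 576/EI.
With EI = 37000 kN·m²: δ_0 = 1.6715 m and δ_{BB} = 0.015568 m/kN.
Compatibility — the spring shortens by R_B/k under the reaction it provides: δ_0 − R_B·δ_{BB} = R_B/k. With 1/k = 0.000078 m/kN, R_B = δ_0 / (δ_{BB} + 1/k) = 1.6715 / (0.015568 + 0.000078) = 106.8 kN.
Vertical equilibrium: R_A = ΣP − R_B = 253.7 − 106.8 = 146.9 kN.

R_A = 146.9 kN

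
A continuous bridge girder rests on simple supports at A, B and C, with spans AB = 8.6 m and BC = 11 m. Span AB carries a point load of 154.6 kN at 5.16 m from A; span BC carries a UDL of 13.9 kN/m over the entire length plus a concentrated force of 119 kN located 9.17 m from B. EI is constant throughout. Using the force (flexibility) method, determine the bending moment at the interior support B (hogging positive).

Insert a hinge at B; M_B is the redundant, and each span becomes simply supported.
Rotations at B on the released spans (each span's end-slope, ×1/EI):
  span AB: point load 154.6 at a = 5.16: Pab(L + a)/(6LEI) = 731.8/EI
  span BC: UDL 13.9: wL³/(24EI) = 770.9/EI
  span BC: point load 119 at a = 9.17: Pab(L + b)/(6LEI) = 388.2/EI
  relative rotation θ_0 = (731.8 + 1159)/EI = 1891/EI
A unit hogging moment at B produces rotation L₁/(3EI) + L₂/(3EI) = 6.533/EI.
Slope continuity at B: θ_0 = M_B·6.533/EI, so M_B = 1891/6.533 = 289.4 kN·m (hogging).

M_B = 289.4 kN·m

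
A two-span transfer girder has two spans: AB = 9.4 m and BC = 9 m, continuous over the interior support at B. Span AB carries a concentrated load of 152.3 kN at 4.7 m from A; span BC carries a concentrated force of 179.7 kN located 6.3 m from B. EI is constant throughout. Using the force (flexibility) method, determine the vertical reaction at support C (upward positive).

Take M_B as the redundant. Released structure: two simple spans AB and BC with a hinge at B.
Discontinuity in slope at B on the released structure — sum the simple-span end rotations:
  span AB: point load 152.3 at a = 4.7: Pab(L + a)/(6LEI) = 841.1/EI
  span BC: point load 179.7 at a = 6.3: Pab(L + b)/(6LEI) = 662.3/EI
  relative rotation θ_0 = (841.1 + 662.3)/EI = 1503/EI
A unit hogging moment at B produces rotation L₁/(3EI) + L₂/(3EI) = 6.133/EI.
Compatibility: M_B·(L₁+L₂)/(3EI) = θ_0, giving M_B = 245.1 kN·m (hogging).
Span BC, ΣM about C: R_B^{BC}·9 = 485.2 + 245.1, so R_B^{BC} = 81.14 kN and R_C = 179.7 − 81.14 = 98.56 kN.

R_C = 98.56 kN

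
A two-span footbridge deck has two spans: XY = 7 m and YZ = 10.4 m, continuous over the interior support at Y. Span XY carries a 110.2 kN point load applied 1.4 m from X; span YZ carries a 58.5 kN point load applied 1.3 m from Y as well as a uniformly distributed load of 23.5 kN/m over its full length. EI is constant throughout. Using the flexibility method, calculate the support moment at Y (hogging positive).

M_Y = 257 kN·m

Take M_Y as the redundant. Released structure: two simple spans XY and YZ with a hinge at Y.
Discontinuity in slope at Y on the released structure — sum the simple-span end rotations:
  span XY: point load 110.2 at a = 1.4: Pab(L + a)/(6LEI) = 172.8/EI
  span YZ: point load 58.5 at a = 1.3: Pab(L + b)/(6LEI) = 216.3/EI
  span YZ: UDL 23.5: wL³/(24EI) = 1101/EI
  relative rotation θ_0 = (172.8 + 1318)/EI = 1490/EI
A unit hogging moment at Y produces rotation L₁/(3EI) + L₂/(3EI) = 5.8/EI.
Slope continuity at Y: θ_0 = M_Y·5.8/EI, so M_Y = 1490/5.8 = 257 kN·m (hogging).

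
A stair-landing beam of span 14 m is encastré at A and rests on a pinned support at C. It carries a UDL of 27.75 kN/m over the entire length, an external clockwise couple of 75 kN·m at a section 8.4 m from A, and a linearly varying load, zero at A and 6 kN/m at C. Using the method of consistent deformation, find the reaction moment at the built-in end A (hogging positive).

M_A = 729 kN·m

Take the reaction at C as the redundant and release it; the primary structure is a cantilever fixed at A.
Primary-structure tip deflection at C by superposition:
  UDL 27.75: wL⁴/(8EI) = 133256/EI
  clockwise couple 75 at a = 8.4: M₀a(2L − a)/(2EI) = 6174/EI
  triangular load, peak 6 at the free end: 11w₀L⁴/(120EI) = 21129/EI
  δ_0 = 160558/EI
Tip deflection under a unit load at C: L³/(3EI) = 914.7/EI.
Compatibility at C: δ_0 − R_C·δ_{CC} = 0, so R_C = 160558/914.7 = 175.5 kN.
Moment equilibrium about A: M_A = Σ(load moments about A) − R_C·L = 3186 − 175.5×14 = 729 kN·m.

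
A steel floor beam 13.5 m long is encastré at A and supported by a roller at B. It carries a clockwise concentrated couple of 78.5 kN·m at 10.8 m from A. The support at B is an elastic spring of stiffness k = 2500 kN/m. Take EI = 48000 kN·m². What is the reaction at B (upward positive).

R_B = 8.182 kN

Remove the prop at B; the released (primary) structure is a cantilever built in at A.
Downward deflection at the released point B due to the loads:
  clockwise couple 78.5 at a = 10.8: M₀a(2L − a)/(2EI) = 6867/EI
Flexibility coefficient — unit upward force at B: δ_{BB} = L³/(3EI) = 820.1/EI.
With EI = 48000 kN·m²: δ_0 = 0.14307 m and δ_{BB} = 0.017086 m/kN.
Compatibility — the spring shortens by R_B/k under the reaction it provides: δ_0 − R_B·δ_{BB} = R_B/k. With 1/k = 0.0004 m/kN, R_B = δ_0 / (δ_{BB} + 1/k) = 0.14307 / (0.017086 + 0.0004) = 8.182 kN.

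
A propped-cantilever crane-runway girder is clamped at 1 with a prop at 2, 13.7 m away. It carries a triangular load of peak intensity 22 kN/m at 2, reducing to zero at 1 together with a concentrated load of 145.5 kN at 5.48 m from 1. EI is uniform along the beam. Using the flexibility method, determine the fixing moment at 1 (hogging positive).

Remove the prop at 2; the released (primary) structure is a cantilever built in at 1.
Downward deflection at the released point 2 due to the loads:
  triangular load, peak 22 at the free end: 11w₀L⁴/(120EI) = 71042/EI
  point load 145.5 at a = 5.48: Pa²(3L − a)/(6EI) = 25940/EI
  δ_0 = 96982/EI
Flexibility coefficient — unit upward force at 2: δ_{22} = L³/(3EI) = 857.1/EI.
The prop prevents deflection at 2: R_2 = δ_0/δ_{22} = 96982/857.1 = 113.1 kN.
Moment equilibrium about 1: M_1 = Σ(load moments about 1) − R_2·L = 2174 − 113.1×13.7 = 623.6 kN·m.

M_1 = 623.6 kN·m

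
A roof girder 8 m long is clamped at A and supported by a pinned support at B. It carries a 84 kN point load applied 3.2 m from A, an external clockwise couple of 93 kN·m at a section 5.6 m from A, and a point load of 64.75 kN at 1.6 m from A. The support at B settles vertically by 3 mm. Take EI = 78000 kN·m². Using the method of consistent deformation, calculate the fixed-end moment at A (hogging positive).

Take the reaction at B as the redundant and release it; the primary structure is a cantilever fixed at A.
Primary-structure tip deflection at B by superposition:
  point load 84 at a = 3.2: Pa²(3L − a)/(6EI) = 2982/EI
  clockwise couple 93 at a = 5.6: M₀a(2L − a)/(2EI) = 2708/EI
  point load 64.75 at a = 1.6: Pa²(3L − a)/(6EI) = 618.8/EI
  δ_0 = 6309/EI
Flexibility coefficient — unit upward force at B: δ_{BB} = L³/(3EI) = 170.7/EI.
With EI = 78000 kN·m²: δ_0 = 0.080883 m and δ_{BB} = 0.002188 m/kN.
Compatibility — the beam at B must follow the support down by 0.003 m: δ_0 − R_B·δ_{BB} = 0.003, so R_B = (0.080883 − 0.003)/0.002188 = 35.6 kN.
Moment equilibrium about A: M_A = Σ(load moments about A) − R_B·L = 465.4 − 35.6×8 = 180.6 kN·m.

M_A = 180.6 kN·m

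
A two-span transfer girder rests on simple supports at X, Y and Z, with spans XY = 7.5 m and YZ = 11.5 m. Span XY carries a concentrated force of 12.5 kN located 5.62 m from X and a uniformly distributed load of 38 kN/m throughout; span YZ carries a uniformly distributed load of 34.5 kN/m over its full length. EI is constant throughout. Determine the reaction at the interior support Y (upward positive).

R_Y = 450.9 kN

Insert a hinge at Y; M_Y is the redundant, and each span becomes simply supported.
Discontinuity in slope at Y on the released structure — sum the simple-span end rotations:
  span XY: point load 12.5 at a = 5.62: Pab(L + a)/(6LEI) = 38.51/EI
  span XY: UDL 38: wL³/(24EI) = 668/EI
  span YZ: UDL 34.5: wL³/(24EI) = 2186/EI
  relative rotation θ_0 = (706.5 + 2186)/EI = 2893/EI
A unit hogging moment at Y produces rotation L₁/(3EI) + L₂/(3EI) = 6.333/EI.
Slope continuity at Y: θ_0 = M_Y·6.333/EI, so M_Y = 2893/6.333 = 456.7 kN·m (hogging).
Span XY, ΣM about X with M_Y applied at Y: R_Y^{XY}·7.5 = 1139 + 456.7, so R_Y^{XY} = 212.8 kN and R_X = 297.5 − 212.8 = 84.73 kN.
Span YZ, ΣM about Z: R_Y^{YZ}·11.5 = 2281 + 456.7, so R_Y^{YZ} = 238.1 kN and R_Z = 396.8 − 238.1 = 158.7 kN.
R_Y = 212.8 + 238.1 = 450.9 kN.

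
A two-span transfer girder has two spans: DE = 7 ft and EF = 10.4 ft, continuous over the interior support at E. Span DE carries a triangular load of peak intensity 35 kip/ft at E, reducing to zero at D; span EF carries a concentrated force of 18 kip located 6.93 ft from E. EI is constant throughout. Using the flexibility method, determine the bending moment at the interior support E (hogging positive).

Release continuity at E by inserting a hinge; the redundant is the internal moment M_E. The primary structure is two simply-supported spans DE and EF.
Discontinuity in slope at E on the released structure — sum the simple-span end rotations:
  span DE: triangular load, peak 35: w₀L³/(45EI) = 266.8/EI
  span EF: point load 18 at a = 6.93: Pab(L + b)/(6LEI) = 96.21/EI
  relative rotation θ_0 = (266.8 + 96.21)/EI = 363/EI
A unit hogging moment at E produces rotation L₁/(3EI) + L₂/(3EI) = 5.8/EI.
Compatibility: M_E·(L₁+L₂)/(3EI) = θ_0, giving M_E = 62.58 kip·ft (hogging).

M_E = 62.58 kip·ft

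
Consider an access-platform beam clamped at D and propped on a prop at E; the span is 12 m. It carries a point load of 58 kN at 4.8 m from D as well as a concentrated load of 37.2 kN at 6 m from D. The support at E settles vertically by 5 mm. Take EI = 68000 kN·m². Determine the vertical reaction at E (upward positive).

Remove the prop at E; the released (primary) structure is a cantilever built in at D.
Free-end deflection of the primary structure under the applied loading (downward +):
  point load 58 at a = 4.8: Pa²(3L − a)/(6EI) = 6949/EI
  point load 37.2 at a = 6: Pa²(3L − a)/(6EI) = 6696/EI
  δ_0 = 13645/EI
Flexibility coefficient — unit upward force at E: δ_{EE} = L³/(3EI) = 576/EI.
With EI = 68000 kN·m²: δ_0 = 0.20066 m and δ_{EE} = 0.008471 m/kN.
Compatibility — the beam at E must follow the support down by 0.005 m: δ_0 − R_E·δ_{EE} = 0.005, so R_E = (0.20066 − 0.005)/0.008471 = 23.1 kN.

R_E = 23.1 kN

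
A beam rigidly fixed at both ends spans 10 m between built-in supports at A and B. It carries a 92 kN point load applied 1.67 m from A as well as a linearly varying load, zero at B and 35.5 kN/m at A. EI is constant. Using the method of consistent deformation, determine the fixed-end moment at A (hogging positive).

M_A = 284.1 kN·m

Release both end moments; the primary structure is a simply-supported span AB with redundants M_A and M_B.
On the primary (simply-supported) span, the end slopes from the loading are:
  at A: point load 92 at a = 1.67: Pab(L + b)/(6LEI) = 391/EI
  at B: point load 92 at a = 1.67: Pab(L + a)/(6LEI) = 248.9/EI
  at A: triangular load, peak 35.5: w₀L³/(45EI) = 788.9/EI
  at B: triangular load, peak 35.5: 7w₀L³/(360EI) = 690.3/EI
  θ_A0 = 1180/EI,  θ_B0 = 939.2/EI
Flexibility coefficients: a unit moment at one end gives L/(3EI) there and L/(6EI) at the far end, so f₁₁ = f₂₂ = 3.333/EI and f₁₂ = f₂₁ = 1.667/EI.
Compatibility — zero rotation at each built-in end:
  3.333 M_A + 1.667 M_B = 1180
  1.667 M_A + 3.333 M_B = 939.2
Solving the pair gives M_A = 284.1 kN·m and M_B = 139.7 kN·m (hogging).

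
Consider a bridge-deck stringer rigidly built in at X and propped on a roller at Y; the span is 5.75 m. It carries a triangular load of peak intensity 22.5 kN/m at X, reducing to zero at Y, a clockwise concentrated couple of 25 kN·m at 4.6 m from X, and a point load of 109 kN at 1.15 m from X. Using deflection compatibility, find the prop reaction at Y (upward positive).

Remove the prop at Y; the released (primary) structure is a cantilever built in at X.
Deflection at Y on the released cantilever, summing each load's contribution:
  triangular load, peak 22.5 at the fixed end: w₀L⁴/(30EI) = 819.8/EI
  clockwise couple 25 at a = 4.6: M₀a(2L − a)/(2EI) = 396.8/EI
  point load 109 at a = 1.15: Pa²(3L − a)/(6EI) = 386.8/EI
  δ_0 = 1603/EI
Tip deflection under a unit load at Y: L³/(3EI) = 63.37/EI.
The prop prevents deflection at Y: R_Y = δ_0/δ_{YY} = 1603/63.37 = 25.3 kN.

R_Y = 25.3 kN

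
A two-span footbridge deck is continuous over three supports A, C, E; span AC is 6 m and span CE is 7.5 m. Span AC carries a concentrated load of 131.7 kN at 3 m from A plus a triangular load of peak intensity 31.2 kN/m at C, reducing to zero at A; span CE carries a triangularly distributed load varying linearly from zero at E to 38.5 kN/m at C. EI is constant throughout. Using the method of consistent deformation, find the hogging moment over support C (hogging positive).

M_C = 179.3 kN·m

Insert a hinge at C; M_C is the redundant, and each span becomes simply supported.
Discontinuity in slope at C on the released structure — sum the simple-span end rotations:
  span AC: point load 131.7 at a = 3: Pab(L + a)/(6LEI) = 296.3/EI
  span AC: triangular load, peak 31.2: w₀L³/(45EI) = 149.8/EI
  span CE: triangular load, peak 38.5: w₀L³/(45EI) = 360.9/EI
  relative rotation θ_0 = (446.1 + 360.9)/EI = 807/EI
A unit hogging moment at C produces rotation L₁/(3EI) + L₂/(3EI) = 4.5/EI.
Compatibility: M_C·(L₁+L₂)/(3EI) = θ_0, giving M_C = 179.3 kN·m (hogging).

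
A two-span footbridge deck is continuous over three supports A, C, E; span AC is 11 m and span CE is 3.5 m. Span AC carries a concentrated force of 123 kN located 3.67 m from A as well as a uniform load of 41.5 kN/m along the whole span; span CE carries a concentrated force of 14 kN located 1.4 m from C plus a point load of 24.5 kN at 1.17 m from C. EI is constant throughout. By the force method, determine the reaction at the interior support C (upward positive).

R_C = 532.9 kN

Take M_C as the redundant. Released structure: two simple spans AC and CE with a hinge at C.
Discontinuity in slope at C on the released structure — sum the simple-span end rotations:
  span AC: point load 123 at a = 3.67: Pab(L + a)/(6LEI) = 735.5/EI
  span AC: UDL 41.5: wL³/(24EI) = 2302/EI
  span CE: point load 14 at a = 1.4: Pab(L + b)/(6LEI) = 10.98/EI
  span CE: point load 24.5 at a = 1.17: Pab(L + b)/(6LEI) = 18.54/EI
  relative rotation θ_0 = (3037 + 29.52)/EI = 3067/EI
A unit hogging moment at C produces rotation L₁/(3EI) + L₂/(3EI) = 4.833/EI.
Slope continuity at C: θ_0 = M_C·4.833/EI, so M_C = 3067/4.833 = 634.4 kN·m (hogging).
Span AC, ΣM about A with M_C applied at C: R_C^{AC}·11 = 2962 + 634.4, so R_C^{AC} = 327 kN and R_A = 579.5 − 327 = 252.5 kN.
Span CE, ΣM about E: R_C^{CE}·3.5 = 86.48 + 634.4, so R_C^{CE} = 206 kN and R_E = 38.5 − 206 = -167.5 kN.
R_C = 327 + 206 = 532.9 kN.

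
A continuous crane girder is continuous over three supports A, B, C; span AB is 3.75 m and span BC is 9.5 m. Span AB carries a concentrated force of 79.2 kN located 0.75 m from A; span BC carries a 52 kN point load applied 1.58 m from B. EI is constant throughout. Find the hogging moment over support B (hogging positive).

M_B = 53.1 kN·m

Release continuity at B by inserting a hinge; the redundant is the internal moment M_B. The primary structure is two simply-supported spans AB and BC.
End slopes at the hinge B, treating each span as simply supported:
  span AB: point load 79.2 at a = 0.75: Pab(L + a)/(6LEI) = 35.64/EI
  span BC: point load 52 at a = 1.58: Pab(L + b)/(6LEI) = 198.9/EI
  relative rotation θ_0 = (35.64 + 198.9)/EI = 234.5/EI
A unit hogging moment at B produces rotation L₁/(3EI) + L₂/(3EI) = 4.417/EI.
Slope continuity at B: θ_0 = M_B·4.417/EI, so M_B = 234.5/4.417 = 53.1 kN·m (hogging).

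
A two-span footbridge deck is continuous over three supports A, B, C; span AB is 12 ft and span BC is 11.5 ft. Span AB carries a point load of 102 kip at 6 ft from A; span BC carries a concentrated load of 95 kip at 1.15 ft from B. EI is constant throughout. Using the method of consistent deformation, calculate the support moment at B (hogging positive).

M_B = 162.9 kip·ft

Take M_B as the redundant. Released structure: two simple spans AB and BC with a hinge at B.
End slopes at the hinge B, treating each span as simply supported:
  span AB: point load 102 at a = 6: Pab(L + a)/(6LEI) = 918/EI
  span BC: point load 95 at a = 1.15: Pab(L + b)/(6LEI) = 358.1/EI
  relative rotation θ_0 = (918 + 358.1)/EI = 1276/EI
A unit hogging moment at B produces rotation L₁/(3EI) + L₂/(3EI) = 7.833/EI.
Slope continuity at B: θ_0 = M_B·7.833/EI, so M_B = 1276/7.833 = 162.9 kip·ft (hogging).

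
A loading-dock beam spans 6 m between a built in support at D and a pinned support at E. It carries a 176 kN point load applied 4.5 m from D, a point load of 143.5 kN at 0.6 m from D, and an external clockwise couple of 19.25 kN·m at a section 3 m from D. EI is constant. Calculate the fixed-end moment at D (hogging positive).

M_D = 195 kN·m

Release the roller at E. Primary structure: cantilever fixed at D.
Downward deflection at the released point E due to the loads:
  point load 176 at a = 4.5: Pa²(3L − a)/(6EI) = 8019/EI
  point load 143.5 at a = 0.6: Pa²(3L − a)/(6EI) = 149.8/EI
  clockwise couple 19.25 at a = 3: M₀a(2L − a)/(2EI) = 259.9/EI
  δ_0 = 8429/EI
Tip deflection under a unit load at E: L³/(3EI) = 72/EI.
Compatibility at E: δ_0 − R_E·δ_{EE} = 0, so R_E = 8429/72 = 117.1 kN.
Moment equilibrium about D: M_D = Σ(load moments about D) − R_E·L = 897.4 − 117.1×6 = 195 kN·m.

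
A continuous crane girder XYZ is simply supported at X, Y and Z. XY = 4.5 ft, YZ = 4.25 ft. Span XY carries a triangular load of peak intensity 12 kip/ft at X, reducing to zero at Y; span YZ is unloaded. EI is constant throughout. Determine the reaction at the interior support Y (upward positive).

Take M_Y as the redundant. Released structure: two simple spans XY and YZ with a hinge at Y.
Discontinuity in slope at Y on the released structure — sum the simple-span end rotations:
  span XY: triangular load, peak 12: 7w₀L³/(360EI) = 21.26/EI
  relative rotation θ_0 = (21.26 + 0)/EI = 21.26/EI
A unit hogging moment at Y produces rotation L₁/(3EI) + L₂/(3EI) = 2.917/EI.
Slope continuity at Y: θ_0 = M_Y·2.917/EI, so M_Y = 21.26/2.917 = 7.29 kip·ft (hogging).
Span XY, ΣM about X with M_Y applied at Y: R_Y^{XY}·4.5 = 40.5 + 7.29, so R_Y^{XY} = 10.62 kip and R_X = 27 − 10.62 = 16.38 kip.
Span YZ, ΣM about Z: R_Y^{YZ}·4.25 = 0 + 7.29, so R_Y^{YZ} = 1.715 kip and R_Z = 0 − 1.715 = -1.715 kip.
R_Y = 10.62 + 1.715 = 12.34 kip.

R_Y = 12.34 kip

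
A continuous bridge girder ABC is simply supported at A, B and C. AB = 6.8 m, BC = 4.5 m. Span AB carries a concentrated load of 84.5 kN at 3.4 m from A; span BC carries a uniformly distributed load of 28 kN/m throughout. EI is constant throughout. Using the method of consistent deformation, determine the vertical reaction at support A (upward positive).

Insert a hinge at B; M_B is the redundant, and each span becomes simply supported.
Rotations at B on the released spans (each span's end-slope, ×1/EI):
  span AB: point load 84.5 at a = 3.4: Pab(L + a)/(6LEI) = 244.2/EI
  span BC: UDL 28: wL³/(24EI) = 106.3/EI
  relative rotation θ_0 = (244.2 + 106.3)/EI = 350.5/EI
A unit hogging moment at B produces rotation L₁/(3EI) + L₂/(3EI) = 3.767/EI.
Compatibility: M_B·(L₁+L₂)/(3EI) = θ_0, giving M_B = 93.06 kN·m (hogging).
Span AB, ΣM about A with M_B applied at B: R_B^{AB}·6.8 = 287.3 + 93.06, so R_B^{AB} = 55.93 kN and R_A = 84.5 − 55.93 = 28.57 kN.

R_A = 28.57 kN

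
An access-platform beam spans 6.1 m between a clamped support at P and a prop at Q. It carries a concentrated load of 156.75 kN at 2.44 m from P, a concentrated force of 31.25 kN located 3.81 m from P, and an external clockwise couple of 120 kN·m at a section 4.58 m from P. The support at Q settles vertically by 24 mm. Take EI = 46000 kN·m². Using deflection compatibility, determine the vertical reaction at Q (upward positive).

Take the reaction at Q as the redundant and release it; the primary structure is a cantilever fixed at P.
Downward deflection at the released point Q due to the loads:
  point load 156.75 at a = 2.44: Pa²(3L − a)/(6EI) = 2467/EI
  point load 31.25 at a = 3.81: Pa²(3L − a)/(6EI) = 1096/EI
  clockwise couple 120 at a = 4.58: M₀a(2L − a)/(2EI) = 2094/EI
  δ_0 = 5656/EI
Tip deflection under a unit load at Q: L³/(3EI) = 75.66/EI.
With EI = 46000 kN·m²: δ_0 = 0.12296 m and δ_{QQ} = 0.001645 m/kN.
Compatibility — the beam at Q must follow the support down by 0.024 m: δ_0 − R_Q·δ_{QQ} = 0.024, so R_Q = (0.12296 − 0.024)/0.001645 = 60.17 kN.

R_Q = 60.17 kN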